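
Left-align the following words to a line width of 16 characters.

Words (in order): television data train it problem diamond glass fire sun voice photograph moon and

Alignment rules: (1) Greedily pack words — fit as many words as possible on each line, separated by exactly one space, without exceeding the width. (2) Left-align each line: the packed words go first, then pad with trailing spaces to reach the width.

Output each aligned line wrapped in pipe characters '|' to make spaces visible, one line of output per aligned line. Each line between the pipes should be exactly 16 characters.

Answer: |television data |
|train it problem|
|diamond glass   |
|fire sun voice  |
|photograph moon |
|and             |

Derivation:
Line 1: ['television', 'data'] (min_width=15, slack=1)
Line 2: ['train', 'it', 'problem'] (min_width=16, slack=0)
Line 3: ['diamond', 'glass'] (min_width=13, slack=3)
Line 4: ['fire', 'sun', 'voice'] (min_width=14, slack=2)
Line 5: ['photograph', 'moon'] (min_width=15, slack=1)
Line 6: ['and'] (min_width=3, slack=13)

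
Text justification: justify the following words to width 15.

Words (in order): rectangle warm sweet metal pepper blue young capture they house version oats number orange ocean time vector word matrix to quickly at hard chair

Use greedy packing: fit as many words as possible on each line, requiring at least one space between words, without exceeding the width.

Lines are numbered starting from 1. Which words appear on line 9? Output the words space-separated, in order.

Line 1: ['rectangle', 'warm'] (min_width=14, slack=1)
Line 2: ['sweet', 'metal'] (min_width=11, slack=4)
Line 3: ['pepper', 'blue'] (min_width=11, slack=4)
Line 4: ['young', 'capture'] (min_width=13, slack=2)
Line 5: ['they', 'house'] (min_width=10, slack=5)
Line 6: ['version', 'oats'] (min_width=12, slack=3)
Line 7: ['number', 'orange'] (min_width=13, slack=2)
Line 8: ['ocean', 'time'] (min_width=10, slack=5)
Line 9: ['vector', 'word'] (min_width=11, slack=4)
Line 10: ['matrix', 'to'] (min_width=9, slack=6)
Line 11: ['quickly', 'at', 'hard'] (min_width=15, slack=0)
Line 12: ['chair'] (min_width=5, slack=10)

Answer: vector word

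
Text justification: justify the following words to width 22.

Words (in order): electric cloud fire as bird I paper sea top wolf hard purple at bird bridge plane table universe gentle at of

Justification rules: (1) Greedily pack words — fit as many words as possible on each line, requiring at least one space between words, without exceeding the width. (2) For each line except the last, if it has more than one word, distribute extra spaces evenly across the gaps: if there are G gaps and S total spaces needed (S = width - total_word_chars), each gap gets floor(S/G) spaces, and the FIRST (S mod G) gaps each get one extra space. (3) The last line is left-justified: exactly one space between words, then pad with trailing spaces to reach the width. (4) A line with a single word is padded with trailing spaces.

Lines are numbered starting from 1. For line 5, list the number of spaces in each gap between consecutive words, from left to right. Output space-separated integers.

Answer: 2 1

Derivation:
Line 1: ['electric', 'cloud', 'fire', 'as'] (min_width=22, slack=0)
Line 2: ['bird', 'I', 'paper', 'sea', 'top'] (min_width=20, slack=2)
Line 3: ['wolf', 'hard', 'purple', 'at'] (min_width=19, slack=3)
Line 4: ['bird', 'bridge', 'plane'] (min_width=17, slack=5)
Line 5: ['table', 'universe', 'gentle'] (min_width=21, slack=1)
Line 6: ['at', 'of'] (min_width=5, slack=17)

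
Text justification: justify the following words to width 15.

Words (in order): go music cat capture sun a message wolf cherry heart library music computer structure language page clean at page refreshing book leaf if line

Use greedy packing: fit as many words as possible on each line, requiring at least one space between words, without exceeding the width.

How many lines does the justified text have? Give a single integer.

Answer: 11

Derivation:
Line 1: ['go', 'music', 'cat'] (min_width=12, slack=3)
Line 2: ['capture', 'sun', 'a'] (min_width=13, slack=2)
Line 3: ['message', 'wolf'] (min_width=12, slack=3)
Line 4: ['cherry', 'heart'] (min_width=12, slack=3)
Line 5: ['library', 'music'] (min_width=13, slack=2)
Line 6: ['computer'] (min_width=8, slack=7)
Line 7: ['structure'] (min_width=9, slack=6)
Line 8: ['language', 'page'] (min_width=13, slack=2)
Line 9: ['clean', 'at', 'page'] (min_width=13, slack=2)
Line 10: ['refreshing', 'book'] (min_width=15, slack=0)
Line 11: ['leaf', 'if', 'line'] (min_width=12, slack=3)
Total lines: 11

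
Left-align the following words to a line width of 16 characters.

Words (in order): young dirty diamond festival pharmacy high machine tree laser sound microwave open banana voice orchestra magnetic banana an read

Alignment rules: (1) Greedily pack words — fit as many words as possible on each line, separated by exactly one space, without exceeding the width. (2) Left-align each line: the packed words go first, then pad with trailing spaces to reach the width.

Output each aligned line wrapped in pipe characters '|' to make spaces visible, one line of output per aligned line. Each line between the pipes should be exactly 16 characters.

Answer: |young dirty     |
|diamond festival|
|pharmacy high   |
|machine tree    |
|laser sound     |
|microwave open  |
|banana voice    |
|orchestra       |
|magnetic banana |
|an read         |

Derivation:
Line 1: ['young', 'dirty'] (min_width=11, slack=5)
Line 2: ['diamond', 'festival'] (min_width=16, slack=0)
Line 3: ['pharmacy', 'high'] (min_width=13, slack=3)
Line 4: ['machine', 'tree'] (min_width=12, slack=4)
Line 5: ['laser', 'sound'] (min_width=11, slack=5)
Line 6: ['microwave', 'open'] (min_width=14, slack=2)
Line 7: ['banana', 'voice'] (min_width=12, slack=4)
Line 8: ['orchestra'] (min_width=9, slack=7)
Line 9: ['magnetic', 'banana'] (min_width=15, slack=1)
Line 10: ['an', 'read'] (min_width=7, slack=9)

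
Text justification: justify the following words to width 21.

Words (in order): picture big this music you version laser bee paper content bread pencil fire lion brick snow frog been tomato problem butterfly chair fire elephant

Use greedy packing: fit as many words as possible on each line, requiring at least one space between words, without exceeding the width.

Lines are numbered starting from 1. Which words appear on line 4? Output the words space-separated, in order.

Answer: content bread pencil

Derivation:
Line 1: ['picture', 'big', 'this'] (min_width=16, slack=5)
Line 2: ['music', 'you', 'version'] (min_width=17, slack=4)
Line 3: ['laser', 'bee', 'paper'] (min_width=15, slack=6)
Line 4: ['content', 'bread', 'pencil'] (min_width=20, slack=1)
Line 5: ['fire', 'lion', 'brick', 'snow'] (min_width=20, slack=1)
Line 6: ['frog', 'been', 'tomato'] (min_width=16, slack=5)
Line 7: ['problem', 'butterfly'] (min_width=17, slack=4)
Line 8: ['chair', 'fire', 'elephant'] (min_width=19, slack=2)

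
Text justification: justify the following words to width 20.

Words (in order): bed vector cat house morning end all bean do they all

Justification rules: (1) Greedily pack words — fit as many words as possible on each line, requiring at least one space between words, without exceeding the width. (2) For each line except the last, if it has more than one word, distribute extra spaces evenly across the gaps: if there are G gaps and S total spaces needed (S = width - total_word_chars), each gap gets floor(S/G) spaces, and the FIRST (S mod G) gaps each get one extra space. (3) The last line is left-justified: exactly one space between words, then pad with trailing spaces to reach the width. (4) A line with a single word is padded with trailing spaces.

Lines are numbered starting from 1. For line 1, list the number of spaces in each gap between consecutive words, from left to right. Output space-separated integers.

Line 1: ['bed', 'vector', 'cat', 'house'] (min_width=20, slack=0)
Line 2: ['morning', 'end', 'all', 'bean'] (min_width=20, slack=0)
Line 3: ['do', 'they', 'all'] (min_width=11, slack=9)

Answer: 1 1 1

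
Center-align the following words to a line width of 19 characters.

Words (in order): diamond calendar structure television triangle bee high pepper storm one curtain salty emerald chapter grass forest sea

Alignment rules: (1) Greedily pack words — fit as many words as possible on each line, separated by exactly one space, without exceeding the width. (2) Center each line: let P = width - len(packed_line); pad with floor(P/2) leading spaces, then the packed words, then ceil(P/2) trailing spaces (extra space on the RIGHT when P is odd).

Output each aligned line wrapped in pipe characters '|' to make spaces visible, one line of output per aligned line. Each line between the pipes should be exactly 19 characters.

Answer: | diamond calendar  |
|     structure     |
|television triangle|
|  bee high pepper  |
| storm one curtain |
|   salty emerald   |
|   chapter grass   |
|    forest sea     |

Derivation:
Line 1: ['diamond', 'calendar'] (min_width=16, slack=3)
Line 2: ['structure'] (min_width=9, slack=10)
Line 3: ['television', 'triangle'] (min_width=19, slack=0)
Line 4: ['bee', 'high', 'pepper'] (min_width=15, slack=4)
Line 5: ['storm', 'one', 'curtain'] (min_width=17, slack=2)
Line 6: ['salty', 'emerald'] (min_width=13, slack=6)
Line 7: ['chapter', 'grass'] (min_width=13, slack=6)
Line 8: ['forest', 'sea'] (min_width=10, slack=9)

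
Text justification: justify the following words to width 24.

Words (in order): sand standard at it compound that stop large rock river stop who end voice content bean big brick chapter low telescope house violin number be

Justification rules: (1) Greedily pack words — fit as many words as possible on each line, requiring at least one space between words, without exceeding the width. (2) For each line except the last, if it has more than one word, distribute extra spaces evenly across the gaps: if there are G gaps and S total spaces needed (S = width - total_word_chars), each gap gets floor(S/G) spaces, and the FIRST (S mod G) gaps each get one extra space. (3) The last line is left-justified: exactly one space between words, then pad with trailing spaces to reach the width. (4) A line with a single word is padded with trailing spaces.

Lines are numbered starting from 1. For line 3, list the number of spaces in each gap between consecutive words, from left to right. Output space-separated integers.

Line 1: ['sand', 'standard', 'at', 'it'] (min_width=19, slack=5)
Line 2: ['compound', 'that', 'stop', 'large'] (min_width=24, slack=0)
Line 3: ['rock', 'river', 'stop', 'who', 'end'] (min_width=23, slack=1)
Line 4: ['voice', 'content', 'bean', 'big'] (min_width=22, slack=2)
Line 5: ['brick', 'chapter', 'low'] (min_width=17, slack=7)
Line 6: ['telescope', 'house', 'violin'] (min_width=22, slack=2)
Line 7: ['number', 'be'] (min_width=9, slack=15)

Answer: 2 1 1 1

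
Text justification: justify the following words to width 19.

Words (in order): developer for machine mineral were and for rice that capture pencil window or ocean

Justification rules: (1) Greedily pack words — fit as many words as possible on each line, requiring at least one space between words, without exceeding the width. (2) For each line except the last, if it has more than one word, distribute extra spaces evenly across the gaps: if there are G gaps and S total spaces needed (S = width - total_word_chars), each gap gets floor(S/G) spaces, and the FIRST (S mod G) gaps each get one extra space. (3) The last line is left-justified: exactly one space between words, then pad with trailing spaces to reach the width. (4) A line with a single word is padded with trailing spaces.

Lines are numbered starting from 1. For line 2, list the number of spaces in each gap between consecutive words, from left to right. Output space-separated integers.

Answer: 5

Derivation:
Line 1: ['developer', 'for'] (min_width=13, slack=6)
Line 2: ['machine', 'mineral'] (min_width=15, slack=4)
Line 3: ['were', 'and', 'for', 'rice'] (min_width=17, slack=2)
Line 4: ['that', 'capture', 'pencil'] (min_width=19, slack=0)
Line 5: ['window', 'or', 'ocean'] (min_width=15, slack=4)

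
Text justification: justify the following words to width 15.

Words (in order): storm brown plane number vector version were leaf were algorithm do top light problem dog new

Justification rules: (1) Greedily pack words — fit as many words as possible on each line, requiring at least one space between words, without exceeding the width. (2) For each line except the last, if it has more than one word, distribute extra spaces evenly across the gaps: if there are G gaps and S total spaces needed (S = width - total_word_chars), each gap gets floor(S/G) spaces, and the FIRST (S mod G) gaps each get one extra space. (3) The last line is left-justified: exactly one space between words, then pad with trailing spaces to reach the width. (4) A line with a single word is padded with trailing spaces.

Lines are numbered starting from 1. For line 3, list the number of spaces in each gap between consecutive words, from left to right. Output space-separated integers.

Line 1: ['storm', 'brown'] (min_width=11, slack=4)
Line 2: ['plane', 'number'] (min_width=12, slack=3)
Line 3: ['vector', 'version'] (min_width=14, slack=1)
Line 4: ['were', 'leaf', 'were'] (min_width=14, slack=1)
Line 5: ['algorithm', 'do'] (min_width=12, slack=3)
Line 6: ['top', 'light'] (min_width=9, slack=6)
Line 7: ['problem', 'dog', 'new'] (min_width=15, slack=0)

Answer: 2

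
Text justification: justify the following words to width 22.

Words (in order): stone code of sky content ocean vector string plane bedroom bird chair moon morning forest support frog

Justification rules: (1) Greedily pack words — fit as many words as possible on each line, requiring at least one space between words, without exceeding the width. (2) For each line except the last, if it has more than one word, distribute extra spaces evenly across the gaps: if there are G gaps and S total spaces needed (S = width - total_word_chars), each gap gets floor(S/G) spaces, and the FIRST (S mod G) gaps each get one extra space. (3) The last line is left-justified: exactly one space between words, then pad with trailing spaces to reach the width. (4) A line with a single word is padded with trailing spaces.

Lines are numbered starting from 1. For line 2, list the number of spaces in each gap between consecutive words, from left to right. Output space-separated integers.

Line 1: ['stone', 'code', 'of', 'sky'] (min_width=17, slack=5)
Line 2: ['content', 'ocean', 'vector'] (min_width=20, slack=2)
Line 3: ['string', 'plane', 'bedroom'] (min_width=20, slack=2)
Line 4: ['bird', 'chair', 'moon'] (min_width=15, slack=7)
Line 5: ['morning', 'forest', 'support'] (min_width=22, slack=0)
Line 6: ['frog'] (min_width=4, slack=18)

Answer: 2 2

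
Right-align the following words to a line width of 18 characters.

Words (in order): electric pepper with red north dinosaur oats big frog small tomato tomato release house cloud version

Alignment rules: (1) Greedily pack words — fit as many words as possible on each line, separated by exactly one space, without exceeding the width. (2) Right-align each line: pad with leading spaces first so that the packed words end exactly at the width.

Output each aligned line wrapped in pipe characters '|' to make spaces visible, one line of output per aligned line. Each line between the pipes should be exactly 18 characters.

Answer: |   electric pepper|
|    with red north|
| dinosaur oats big|
| frog small tomato|
|    tomato release|
|       house cloud|
|           version|

Derivation:
Line 1: ['electric', 'pepper'] (min_width=15, slack=3)
Line 2: ['with', 'red', 'north'] (min_width=14, slack=4)
Line 3: ['dinosaur', 'oats', 'big'] (min_width=17, slack=1)
Line 4: ['frog', 'small', 'tomato'] (min_width=17, slack=1)
Line 5: ['tomato', 'release'] (min_width=14, slack=4)
Line 6: ['house', 'cloud'] (min_width=11, slack=7)
Line 7: ['version'] (min_width=7, slack=11)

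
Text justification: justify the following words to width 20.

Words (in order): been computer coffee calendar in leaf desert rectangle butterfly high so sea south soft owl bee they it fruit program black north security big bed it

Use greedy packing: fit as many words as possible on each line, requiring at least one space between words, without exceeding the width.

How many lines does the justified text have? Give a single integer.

Answer: 8

Derivation:
Line 1: ['been', 'computer', 'coffee'] (min_width=20, slack=0)
Line 2: ['calendar', 'in', 'leaf'] (min_width=16, slack=4)
Line 3: ['desert', 'rectangle'] (min_width=16, slack=4)
Line 4: ['butterfly', 'high', 'so'] (min_width=17, slack=3)
Line 5: ['sea', 'south', 'soft', 'owl'] (min_width=18, slack=2)
Line 6: ['bee', 'they', 'it', 'fruit'] (min_width=17, slack=3)
Line 7: ['program', 'black', 'north'] (min_width=19, slack=1)
Line 8: ['security', 'big', 'bed', 'it'] (min_width=19, slack=1)
Total lines: 8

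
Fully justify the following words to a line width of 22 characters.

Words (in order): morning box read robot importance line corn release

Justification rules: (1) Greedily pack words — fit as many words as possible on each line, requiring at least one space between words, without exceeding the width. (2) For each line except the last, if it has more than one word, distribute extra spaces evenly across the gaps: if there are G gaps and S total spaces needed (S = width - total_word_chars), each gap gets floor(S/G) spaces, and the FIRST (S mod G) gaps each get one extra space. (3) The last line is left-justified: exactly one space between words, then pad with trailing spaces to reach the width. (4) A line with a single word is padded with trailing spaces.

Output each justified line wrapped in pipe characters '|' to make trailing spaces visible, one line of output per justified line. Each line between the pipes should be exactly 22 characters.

Answer: |morning box read robot|
|importance  line  corn|
|release               |

Derivation:
Line 1: ['morning', 'box', 'read', 'robot'] (min_width=22, slack=0)
Line 2: ['importance', 'line', 'corn'] (min_width=20, slack=2)
Line 3: ['release'] (min_width=7, slack=15)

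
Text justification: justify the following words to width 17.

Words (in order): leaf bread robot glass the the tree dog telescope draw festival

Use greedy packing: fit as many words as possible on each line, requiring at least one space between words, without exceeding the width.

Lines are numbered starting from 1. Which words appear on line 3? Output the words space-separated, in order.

Line 1: ['leaf', 'bread', 'robot'] (min_width=16, slack=1)
Line 2: ['glass', 'the', 'the'] (min_width=13, slack=4)
Line 3: ['tree', 'dog'] (min_width=8, slack=9)
Line 4: ['telescope', 'draw'] (min_width=14, slack=3)
Line 5: ['festival'] (min_width=8, slack=9)

Answer: tree dog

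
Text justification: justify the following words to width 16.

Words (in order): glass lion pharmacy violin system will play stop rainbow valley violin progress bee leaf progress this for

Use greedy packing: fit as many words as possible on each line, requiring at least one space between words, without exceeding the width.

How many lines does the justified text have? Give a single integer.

Answer: 8

Derivation:
Line 1: ['glass', 'lion'] (min_width=10, slack=6)
Line 2: ['pharmacy', 'violin'] (min_width=15, slack=1)
Line 3: ['system', 'will', 'play'] (min_width=16, slack=0)
Line 4: ['stop', 'rainbow'] (min_width=12, slack=4)
Line 5: ['valley', 'violin'] (min_width=13, slack=3)
Line 6: ['progress', 'bee'] (min_width=12, slack=4)
Line 7: ['leaf', 'progress'] (min_width=13, slack=3)
Line 8: ['this', 'for'] (min_width=8, slack=8)
Total lines: 8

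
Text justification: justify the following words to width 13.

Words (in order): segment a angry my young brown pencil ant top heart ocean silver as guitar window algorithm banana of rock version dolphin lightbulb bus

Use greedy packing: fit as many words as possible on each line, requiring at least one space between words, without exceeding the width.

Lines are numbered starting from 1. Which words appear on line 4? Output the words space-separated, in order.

Answer: pencil ant

Derivation:
Line 1: ['segment', 'a'] (min_width=9, slack=4)
Line 2: ['angry', 'my'] (min_width=8, slack=5)
Line 3: ['young', 'brown'] (min_width=11, slack=2)
Line 4: ['pencil', 'ant'] (min_width=10, slack=3)
Line 5: ['top', 'heart'] (min_width=9, slack=4)
Line 6: ['ocean', 'silver'] (min_width=12, slack=1)
Line 7: ['as', 'guitar'] (min_width=9, slack=4)
Line 8: ['window'] (min_width=6, slack=7)
Line 9: ['algorithm'] (min_width=9, slack=4)
Line 10: ['banana', 'of'] (min_width=9, slack=4)
Line 11: ['rock', 'version'] (min_width=12, slack=1)
Line 12: ['dolphin'] (min_width=7, slack=6)
Line 13: ['lightbulb', 'bus'] (min_width=13, slack=0)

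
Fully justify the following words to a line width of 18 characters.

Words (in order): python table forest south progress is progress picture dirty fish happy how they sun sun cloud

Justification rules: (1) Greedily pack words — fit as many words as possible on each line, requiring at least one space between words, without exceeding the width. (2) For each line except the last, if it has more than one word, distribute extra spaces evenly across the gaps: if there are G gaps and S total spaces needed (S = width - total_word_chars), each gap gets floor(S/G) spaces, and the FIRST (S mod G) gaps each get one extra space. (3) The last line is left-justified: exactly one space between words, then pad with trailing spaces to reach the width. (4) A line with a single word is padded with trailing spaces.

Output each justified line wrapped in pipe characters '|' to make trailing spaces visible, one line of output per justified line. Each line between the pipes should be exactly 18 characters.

Answer: |python       table|
|forest       south|
|progress        is|
|progress   picture|
|dirty  fish  happy|
|how  they  sun sun|
|cloud             |

Derivation:
Line 1: ['python', 'table'] (min_width=12, slack=6)
Line 2: ['forest', 'south'] (min_width=12, slack=6)
Line 3: ['progress', 'is'] (min_width=11, slack=7)
Line 4: ['progress', 'picture'] (min_width=16, slack=2)
Line 5: ['dirty', 'fish', 'happy'] (min_width=16, slack=2)
Line 6: ['how', 'they', 'sun', 'sun'] (min_width=16, slack=2)
Line 7: ['cloud'] (min_width=5, slack=13)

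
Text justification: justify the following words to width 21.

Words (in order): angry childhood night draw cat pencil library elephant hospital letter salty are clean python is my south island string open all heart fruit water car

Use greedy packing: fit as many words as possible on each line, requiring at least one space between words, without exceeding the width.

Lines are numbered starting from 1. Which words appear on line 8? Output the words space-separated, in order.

Line 1: ['angry', 'childhood', 'night'] (min_width=21, slack=0)
Line 2: ['draw', 'cat', 'pencil'] (min_width=15, slack=6)
Line 3: ['library', 'elephant'] (min_width=16, slack=5)
Line 4: ['hospital', 'letter', 'salty'] (min_width=21, slack=0)
Line 5: ['are', 'clean', 'python', 'is'] (min_width=19, slack=2)
Line 6: ['my', 'south', 'island'] (min_width=15, slack=6)
Line 7: ['string', 'open', 'all', 'heart'] (min_width=21, slack=0)
Line 8: ['fruit', 'water', 'car'] (min_width=15, slack=6)

Answer: fruit water car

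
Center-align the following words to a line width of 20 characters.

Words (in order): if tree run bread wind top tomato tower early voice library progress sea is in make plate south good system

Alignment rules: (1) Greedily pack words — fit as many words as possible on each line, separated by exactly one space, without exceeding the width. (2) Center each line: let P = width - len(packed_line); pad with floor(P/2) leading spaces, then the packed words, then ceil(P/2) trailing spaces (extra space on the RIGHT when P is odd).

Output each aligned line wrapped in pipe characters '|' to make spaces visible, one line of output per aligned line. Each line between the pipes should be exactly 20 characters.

Line 1: ['if', 'tree', 'run', 'bread'] (min_width=17, slack=3)
Line 2: ['wind', 'top', 'tomato'] (min_width=15, slack=5)
Line 3: ['tower', 'early', 'voice'] (min_width=17, slack=3)
Line 4: ['library', 'progress', 'sea'] (min_width=20, slack=0)
Line 5: ['is', 'in', 'make', 'plate'] (min_width=16, slack=4)
Line 6: ['south', 'good', 'system'] (min_width=17, slack=3)

Answer: | if tree run bread  |
|  wind top tomato   |
| tower early voice  |
|library progress sea|
|  is in make plate  |
| south good system  |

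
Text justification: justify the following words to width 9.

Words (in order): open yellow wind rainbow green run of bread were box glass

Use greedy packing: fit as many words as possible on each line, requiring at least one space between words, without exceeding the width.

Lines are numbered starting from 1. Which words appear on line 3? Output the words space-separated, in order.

Line 1: ['open'] (min_width=4, slack=5)
Line 2: ['yellow'] (min_width=6, slack=3)
Line 3: ['wind'] (min_width=4, slack=5)
Line 4: ['rainbow'] (min_width=7, slack=2)
Line 5: ['green', 'run'] (min_width=9, slack=0)
Line 6: ['of', 'bread'] (min_width=8, slack=1)
Line 7: ['were', 'box'] (min_width=8, slack=1)
Line 8: ['glass'] (min_width=5, slack=4)

Answer: wind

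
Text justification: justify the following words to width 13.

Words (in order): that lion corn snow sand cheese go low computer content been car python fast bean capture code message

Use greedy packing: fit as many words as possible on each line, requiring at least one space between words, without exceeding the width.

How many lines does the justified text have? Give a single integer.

Answer: 10

Derivation:
Line 1: ['that', 'lion'] (min_width=9, slack=4)
Line 2: ['corn', 'snow'] (min_width=9, slack=4)
Line 3: ['sand', 'cheese'] (min_width=11, slack=2)
Line 4: ['go', 'low'] (min_width=6, slack=7)
Line 5: ['computer'] (min_width=8, slack=5)
Line 6: ['content', 'been'] (min_width=12, slack=1)
Line 7: ['car', 'python'] (min_width=10, slack=3)
Line 8: ['fast', 'bean'] (min_width=9, slack=4)
Line 9: ['capture', 'code'] (min_width=12, slack=1)
Line 10: ['message'] (min_width=7, slack=6)
Total lines: 10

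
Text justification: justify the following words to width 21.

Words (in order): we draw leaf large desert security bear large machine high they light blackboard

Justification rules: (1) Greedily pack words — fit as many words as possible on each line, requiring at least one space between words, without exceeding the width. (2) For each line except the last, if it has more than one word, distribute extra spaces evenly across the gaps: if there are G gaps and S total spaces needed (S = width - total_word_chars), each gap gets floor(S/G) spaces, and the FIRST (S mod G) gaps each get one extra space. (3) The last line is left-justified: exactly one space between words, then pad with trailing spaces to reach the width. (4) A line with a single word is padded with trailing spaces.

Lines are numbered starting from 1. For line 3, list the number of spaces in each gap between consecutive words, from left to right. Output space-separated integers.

Answer: 3 2

Derivation:
Line 1: ['we', 'draw', 'leaf', 'large'] (min_width=18, slack=3)
Line 2: ['desert', 'security', 'bear'] (min_width=20, slack=1)
Line 3: ['large', 'machine', 'high'] (min_width=18, slack=3)
Line 4: ['they', 'light', 'blackboard'] (min_width=21, slack=0)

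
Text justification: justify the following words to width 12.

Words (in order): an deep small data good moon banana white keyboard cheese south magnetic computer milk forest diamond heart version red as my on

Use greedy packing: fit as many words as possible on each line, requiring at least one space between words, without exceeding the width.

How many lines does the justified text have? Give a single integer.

Line 1: ['an', 'deep'] (min_width=7, slack=5)
Line 2: ['small', 'data'] (min_width=10, slack=2)
Line 3: ['good', 'moon'] (min_width=9, slack=3)
Line 4: ['banana', 'white'] (min_width=12, slack=0)
Line 5: ['keyboard'] (min_width=8, slack=4)
Line 6: ['cheese', 'south'] (min_width=12, slack=0)
Line 7: ['magnetic'] (min_width=8, slack=4)
Line 8: ['computer'] (min_width=8, slack=4)
Line 9: ['milk', 'forest'] (min_width=11, slack=1)
Line 10: ['diamond'] (min_width=7, slack=5)
Line 11: ['heart'] (min_width=5, slack=7)
Line 12: ['version', 'red'] (min_width=11, slack=1)
Line 13: ['as', 'my', 'on'] (min_width=8, slack=4)
Total lines: 13

Answer: 13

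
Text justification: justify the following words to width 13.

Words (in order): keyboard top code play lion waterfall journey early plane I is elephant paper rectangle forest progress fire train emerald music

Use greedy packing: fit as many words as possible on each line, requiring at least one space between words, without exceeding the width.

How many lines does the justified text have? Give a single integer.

Line 1: ['keyboard', 'top'] (min_width=12, slack=1)
Line 2: ['code', 'play'] (min_width=9, slack=4)
Line 3: ['lion'] (min_width=4, slack=9)
Line 4: ['waterfall'] (min_width=9, slack=4)
Line 5: ['journey', 'early'] (min_width=13, slack=0)
Line 6: ['plane', 'I', 'is'] (min_width=10, slack=3)
Line 7: ['elephant'] (min_width=8, slack=5)
Line 8: ['paper'] (min_width=5, slack=8)
Line 9: ['rectangle'] (min_width=9, slack=4)
Line 10: ['forest'] (min_width=6, slack=7)
Line 11: ['progress', 'fire'] (min_width=13, slack=0)
Line 12: ['train', 'emerald'] (min_width=13, slack=0)
Line 13: ['music'] (min_width=5, slack=8)
Total lines: 13

Answer: 13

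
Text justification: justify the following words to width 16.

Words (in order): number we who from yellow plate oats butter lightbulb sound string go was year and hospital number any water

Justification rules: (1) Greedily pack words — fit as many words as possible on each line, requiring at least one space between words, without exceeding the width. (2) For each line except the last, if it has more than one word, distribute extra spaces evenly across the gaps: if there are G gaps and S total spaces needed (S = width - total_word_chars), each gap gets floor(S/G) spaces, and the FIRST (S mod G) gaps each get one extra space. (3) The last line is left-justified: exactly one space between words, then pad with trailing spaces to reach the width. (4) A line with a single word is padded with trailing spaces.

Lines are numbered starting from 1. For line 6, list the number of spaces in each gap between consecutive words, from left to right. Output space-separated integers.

Line 1: ['number', 'we', 'who'] (min_width=13, slack=3)
Line 2: ['from', 'yellow'] (min_width=11, slack=5)
Line 3: ['plate', 'oats'] (min_width=10, slack=6)
Line 4: ['butter', 'lightbulb'] (min_width=16, slack=0)
Line 5: ['sound', 'string', 'go'] (min_width=15, slack=1)
Line 6: ['was', 'year', 'and'] (min_width=12, slack=4)
Line 7: ['hospital', 'number'] (min_width=15, slack=1)
Line 8: ['any', 'water'] (min_width=9, slack=7)

Answer: 3 3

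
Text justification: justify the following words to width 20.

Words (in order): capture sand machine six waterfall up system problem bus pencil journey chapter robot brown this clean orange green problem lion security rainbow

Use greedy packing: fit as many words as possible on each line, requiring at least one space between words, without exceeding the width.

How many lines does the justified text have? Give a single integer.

Answer: 8

Derivation:
Line 1: ['capture', 'sand', 'machine'] (min_width=20, slack=0)
Line 2: ['six', 'waterfall', 'up'] (min_width=16, slack=4)
Line 3: ['system', 'problem', 'bus'] (min_width=18, slack=2)
Line 4: ['pencil', 'journey'] (min_width=14, slack=6)
Line 5: ['chapter', 'robot', 'brown'] (min_width=19, slack=1)
Line 6: ['this', 'clean', 'orange'] (min_width=17, slack=3)
Line 7: ['green', 'problem', 'lion'] (min_width=18, slack=2)
Line 8: ['security', 'rainbow'] (min_width=16, slack=4)
Total lines: 8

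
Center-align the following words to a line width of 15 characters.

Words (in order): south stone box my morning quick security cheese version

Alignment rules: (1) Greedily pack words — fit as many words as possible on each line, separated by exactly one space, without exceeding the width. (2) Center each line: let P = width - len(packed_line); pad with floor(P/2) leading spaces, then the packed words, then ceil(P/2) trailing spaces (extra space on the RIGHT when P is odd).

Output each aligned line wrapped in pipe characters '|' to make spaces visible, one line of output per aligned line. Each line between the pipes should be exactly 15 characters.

Line 1: ['south', 'stone', 'box'] (min_width=15, slack=0)
Line 2: ['my', 'morning'] (min_width=10, slack=5)
Line 3: ['quick', 'security'] (min_width=14, slack=1)
Line 4: ['cheese', 'version'] (min_width=14, slack=1)

Answer: |south stone box|
|  my morning   |
|quick security |
|cheese version |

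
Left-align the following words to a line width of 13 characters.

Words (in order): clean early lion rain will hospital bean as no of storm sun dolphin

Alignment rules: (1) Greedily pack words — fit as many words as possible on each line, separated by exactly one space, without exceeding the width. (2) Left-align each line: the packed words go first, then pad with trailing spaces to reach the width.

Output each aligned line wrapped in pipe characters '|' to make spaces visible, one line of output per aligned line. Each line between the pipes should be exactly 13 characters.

Answer: |clean early  |
|lion rain    |
|will hospital|
|bean as no of|
|storm sun    |
|dolphin      |

Derivation:
Line 1: ['clean', 'early'] (min_width=11, slack=2)
Line 2: ['lion', 'rain'] (min_width=9, slack=4)
Line 3: ['will', 'hospital'] (min_width=13, slack=0)
Line 4: ['bean', 'as', 'no', 'of'] (min_width=13, slack=0)
Line 5: ['storm', 'sun'] (min_width=9, slack=4)
Line 6: ['dolphin'] (min_width=7, slack=6)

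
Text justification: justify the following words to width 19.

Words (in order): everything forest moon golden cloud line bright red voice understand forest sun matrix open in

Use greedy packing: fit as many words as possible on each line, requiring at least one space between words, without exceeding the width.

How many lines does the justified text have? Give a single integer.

Answer: 6

Derivation:
Line 1: ['everything', 'forest'] (min_width=17, slack=2)
Line 2: ['moon', 'golden', 'cloud'] (min_width=17, slack=2)
Line 3: ['line', 'bright', 'red'] (min_width=15, slack=4)
Line 4: ['voice', 'understand'] (min_width=16, slack=3)
Line 5: ['forest', 'sun', 'matrix'] (min_width=17, slack=2)
Line 6: ['open', 'in'] (min_width=7, slack=12)
Total lines: 6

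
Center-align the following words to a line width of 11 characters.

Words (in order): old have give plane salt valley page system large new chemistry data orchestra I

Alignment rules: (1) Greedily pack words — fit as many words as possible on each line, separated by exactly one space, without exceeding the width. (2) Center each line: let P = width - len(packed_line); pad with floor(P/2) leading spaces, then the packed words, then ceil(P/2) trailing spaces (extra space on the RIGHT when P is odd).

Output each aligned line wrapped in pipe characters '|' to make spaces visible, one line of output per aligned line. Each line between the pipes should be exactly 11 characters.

Answer: | old have  |
|give plane |
|salt valley|
|page system|
| large new |
| chemistry |
|   data    |
|orchestra I|

Derivation:
Line 1: ['old', 'have'] (min_width=8, slack=3)
Line 2: ['give', 'plane'] (min_width=10, slack=1)
Line 3: ['salt', 'valley'] (min_width=11, slack=0)
Line 4: ['page', 'system'] (min_width=11, slack=0)
Line 5: ['large', 'new'] (min_width=9, slack=2)
Line 6: ['chemistry'] (min_width=9, slack=2)
Line 7: ['data'] (min_width=4, slack=7)
Line 8: ['orchestra', 'I'] (min_width=11, slack=0)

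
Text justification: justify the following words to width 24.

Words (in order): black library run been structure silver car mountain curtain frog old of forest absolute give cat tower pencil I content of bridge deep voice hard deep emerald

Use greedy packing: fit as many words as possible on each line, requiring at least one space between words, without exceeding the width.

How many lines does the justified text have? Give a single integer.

Answer: 7

Derivation:
Line 1: ['black', 'library', 'run', 'been'] (min_width=22, slack=2)
Line 2: ['structure', 'silver', 'car'] (min_width=20, slack=4)
Line 3: ['mountain', 'curtain', 'frog'] (min_width=21, slack=3)
Line 4: ['old', 'of', 'forest', 'absolute'] (min_width=22, slack=2)
Line 5: ['give', 'cat', 'tower', 'pencil', 'I'] (min_width=23, slack=1)
Line 6: ['content', 'of', 'bridge', 'deep'] (min_width=22, slack=2)
Line 7: ['voice', 'hard', 'deep', 'emerald'] (min_width=23, slack=1)
Total lines: 7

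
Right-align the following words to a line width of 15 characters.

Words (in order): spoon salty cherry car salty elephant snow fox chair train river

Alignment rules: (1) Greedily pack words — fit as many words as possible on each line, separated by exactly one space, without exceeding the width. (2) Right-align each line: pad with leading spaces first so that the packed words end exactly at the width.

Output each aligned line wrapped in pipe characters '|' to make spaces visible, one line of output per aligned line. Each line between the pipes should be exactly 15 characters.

Answer: |    spoon salty|
|     cherry car|
| salty elephant|
| snow fox chair|
|    train river|

Derivation:
Line 1: ['spoon', 'salty'] (min_width=11, slack=4)
Line 2: ['cherry', 'car'] (min_width=10, slack=5)
Line 3: ['salty', 'elephant'] (min_width=14, slack=1)
Line 4: ['snow', 'fox', 'chair'] (min_width=14, slack=1)
Line 5: ['train', 'river'] (min_width=11, slack=4)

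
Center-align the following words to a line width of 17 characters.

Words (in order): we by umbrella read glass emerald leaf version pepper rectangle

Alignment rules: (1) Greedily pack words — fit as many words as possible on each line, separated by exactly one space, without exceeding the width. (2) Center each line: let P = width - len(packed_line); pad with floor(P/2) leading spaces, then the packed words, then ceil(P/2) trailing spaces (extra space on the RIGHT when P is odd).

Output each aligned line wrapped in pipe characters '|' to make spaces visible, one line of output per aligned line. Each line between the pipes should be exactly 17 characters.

Line 1: ['we', 'by', 'umbrella'] (min_width=14, slack=3)
Line 2: ['read', 'glass'] (min_width=10, slack=7)
Line 3: ['emerald', 'leaf'] (min_width=12, slack=5)
Line 4: ['version', 'pepper'] (min_width=14, slack=3)
Line 5: ['rectangle'] (min_width=9, slack=8)

Answer: | we by umbrella  |
|   read glass    |
|  emerald leaf   |
| version pepper  |
|    rectangle    |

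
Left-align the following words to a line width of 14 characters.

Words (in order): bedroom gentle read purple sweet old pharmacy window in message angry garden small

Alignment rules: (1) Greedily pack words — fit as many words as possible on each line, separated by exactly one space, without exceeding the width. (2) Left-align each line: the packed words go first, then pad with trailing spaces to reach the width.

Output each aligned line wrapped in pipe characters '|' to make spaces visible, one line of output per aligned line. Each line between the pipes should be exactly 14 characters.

Line 1: ['bedroom', 'gentle'] (min_width=14, slack=0)
Line 2: ['read', 'purple'] (min_width=11, slack=3)
Line 3: ['sweet', 'old'] (min_width=9, slack=5)
Line 4: ['pharmacy'] (min_width=8, slack=6)
Line 5: ['window', 'in'] (min_width=9, slack=5)
Line 6: ['message', 'angry'] (min_width=13, slack=1)
Line 7: ['garden', 'small'] (min_width=12, slack=2)

Answer: |bedroom gentle|
|read purple   |
|sweet old     |
|pharmacy      |
|window in     |
|message angry |
|garden small  |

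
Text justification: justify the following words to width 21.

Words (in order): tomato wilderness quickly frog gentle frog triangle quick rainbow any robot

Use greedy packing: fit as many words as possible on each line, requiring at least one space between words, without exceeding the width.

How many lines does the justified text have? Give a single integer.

Line 1: ['tomato', 'wilderness'] (min_width=17, slack=4)
Line 2: ['quickly', 'frog', 'gentle'] (min_width=19, slack=2)
Line 3: ['frog', 'triangle', 'quick'] (min_width=19, slack=2)
Line 4: ['rainbow', 'any', 'robot'] (min_width=17, slack=4)
Total lines: 4

Answer: 4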